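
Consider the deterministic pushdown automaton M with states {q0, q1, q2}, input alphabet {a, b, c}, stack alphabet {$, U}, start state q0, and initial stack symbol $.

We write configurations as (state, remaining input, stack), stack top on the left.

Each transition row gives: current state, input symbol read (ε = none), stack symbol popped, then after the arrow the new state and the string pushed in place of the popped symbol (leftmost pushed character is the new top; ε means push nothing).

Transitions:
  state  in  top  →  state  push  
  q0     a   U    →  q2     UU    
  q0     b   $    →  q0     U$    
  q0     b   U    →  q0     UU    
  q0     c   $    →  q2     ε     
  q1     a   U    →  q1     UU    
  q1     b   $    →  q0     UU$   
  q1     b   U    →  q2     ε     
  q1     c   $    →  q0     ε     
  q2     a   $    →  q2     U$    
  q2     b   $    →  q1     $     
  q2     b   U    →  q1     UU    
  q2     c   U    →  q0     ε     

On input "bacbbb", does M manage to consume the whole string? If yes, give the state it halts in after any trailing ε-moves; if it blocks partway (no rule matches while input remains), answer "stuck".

(q0, bacbbb, $)
  read b, top $: go to q0, push U$ → (q0, acbbb, U$)
  read a, top U: go to q2, push UU → (q2, cbbb, UU$)
  read c, top U: go to q0, push ε → (q0, bbb, U$)
  read b, top U: go to q0, push UU → (q0, bb, UU$)
  read b, top U: go to q0, push UU → (q0, b, UUU$)
  read b, top U: go to q0, push UU → (q0, ε, UUUU$)
All input consumed; M is in state q0.

q0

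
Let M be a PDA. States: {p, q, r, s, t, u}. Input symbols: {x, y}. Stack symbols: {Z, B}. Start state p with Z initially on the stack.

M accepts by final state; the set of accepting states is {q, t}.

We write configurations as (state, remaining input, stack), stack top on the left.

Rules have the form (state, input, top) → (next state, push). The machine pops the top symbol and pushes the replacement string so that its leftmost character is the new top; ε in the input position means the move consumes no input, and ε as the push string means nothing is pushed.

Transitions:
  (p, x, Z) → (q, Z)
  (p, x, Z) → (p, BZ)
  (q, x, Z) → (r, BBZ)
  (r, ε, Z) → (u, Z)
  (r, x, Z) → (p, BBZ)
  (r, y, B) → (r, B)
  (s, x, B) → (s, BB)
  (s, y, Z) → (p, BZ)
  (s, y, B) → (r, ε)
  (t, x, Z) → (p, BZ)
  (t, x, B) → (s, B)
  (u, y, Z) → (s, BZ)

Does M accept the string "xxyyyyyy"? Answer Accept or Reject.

Reject

No computation consumes all input and reaches a final state.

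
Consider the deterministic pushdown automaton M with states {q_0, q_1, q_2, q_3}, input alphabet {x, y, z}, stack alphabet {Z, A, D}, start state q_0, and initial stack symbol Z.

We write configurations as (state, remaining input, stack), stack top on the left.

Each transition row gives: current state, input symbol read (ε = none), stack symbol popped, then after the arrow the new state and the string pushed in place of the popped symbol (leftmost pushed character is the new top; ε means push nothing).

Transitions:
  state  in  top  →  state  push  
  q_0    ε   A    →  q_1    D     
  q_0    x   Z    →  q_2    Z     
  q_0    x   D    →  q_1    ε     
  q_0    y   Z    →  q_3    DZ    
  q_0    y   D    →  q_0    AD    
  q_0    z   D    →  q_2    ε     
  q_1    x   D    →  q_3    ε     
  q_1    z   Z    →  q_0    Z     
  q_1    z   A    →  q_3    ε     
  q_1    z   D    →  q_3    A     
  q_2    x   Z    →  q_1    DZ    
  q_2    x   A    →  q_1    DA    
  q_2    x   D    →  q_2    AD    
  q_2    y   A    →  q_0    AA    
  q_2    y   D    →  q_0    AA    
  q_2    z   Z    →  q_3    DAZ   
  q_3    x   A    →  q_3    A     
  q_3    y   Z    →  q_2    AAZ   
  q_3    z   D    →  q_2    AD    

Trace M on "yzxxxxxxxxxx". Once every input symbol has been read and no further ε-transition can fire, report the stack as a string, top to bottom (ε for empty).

(q_0, yzxxxxxxxxxx, Z)
  read y, top Z: go to q_3, push DZ → (q_3, zxxxxxxxxxx, DZ)
  read z, top D: go to q_2, push AD → (q_2, xxxxxxxxxx, ADZ)
  read x, top A: go to q_1, push DA → (q_1, xxxxxxxxx, DADZ)
  read x, top D: go to q_3, push ε → (q_3, xxxxxxxx, ADZ)
  read x, top A: go to q_3, push A → (q_3, xxxxxxx, ADZ)
  read x, top A: go to q_3, push A → (q_3, xxxxxx, ADZ)
  read x, top A: go to q_3, push A → (q_3, xxxxx, ADZ)
  read x, top A: go to q_3, push A → (q_3, xxxx, ADZ)
  read x, top A: go to q_3, push A → (q_3, xxx, ADZ)
  read x, top A: go to q_3, push A → (q_3, xx, ADZ)
  read x, top A: go to q_3, push A → (q_3, x, ADZ)
  read x, top A: go to q_3, push A → (q_3, ε, ADZ)
All input consumed in state q_3 with stack ADZ.

ADZ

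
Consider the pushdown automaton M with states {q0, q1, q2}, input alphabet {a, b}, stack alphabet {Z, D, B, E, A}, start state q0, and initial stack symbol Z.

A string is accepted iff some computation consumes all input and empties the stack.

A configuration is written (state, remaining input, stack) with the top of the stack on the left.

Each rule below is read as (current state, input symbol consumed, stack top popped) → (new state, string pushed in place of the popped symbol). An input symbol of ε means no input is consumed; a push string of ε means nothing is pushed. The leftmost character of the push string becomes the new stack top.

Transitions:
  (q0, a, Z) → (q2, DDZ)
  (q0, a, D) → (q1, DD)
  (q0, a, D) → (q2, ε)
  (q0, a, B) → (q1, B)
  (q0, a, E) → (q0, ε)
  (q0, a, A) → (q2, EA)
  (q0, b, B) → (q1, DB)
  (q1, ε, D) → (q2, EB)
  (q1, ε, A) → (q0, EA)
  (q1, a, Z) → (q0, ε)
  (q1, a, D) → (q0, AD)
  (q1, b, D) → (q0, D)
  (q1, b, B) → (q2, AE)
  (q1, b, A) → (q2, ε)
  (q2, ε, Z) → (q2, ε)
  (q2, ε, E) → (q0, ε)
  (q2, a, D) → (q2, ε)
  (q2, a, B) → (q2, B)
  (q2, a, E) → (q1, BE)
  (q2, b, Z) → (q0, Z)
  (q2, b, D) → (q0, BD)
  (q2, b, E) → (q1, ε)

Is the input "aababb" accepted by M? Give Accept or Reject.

No computation consumes all input and empties the stack.

Reject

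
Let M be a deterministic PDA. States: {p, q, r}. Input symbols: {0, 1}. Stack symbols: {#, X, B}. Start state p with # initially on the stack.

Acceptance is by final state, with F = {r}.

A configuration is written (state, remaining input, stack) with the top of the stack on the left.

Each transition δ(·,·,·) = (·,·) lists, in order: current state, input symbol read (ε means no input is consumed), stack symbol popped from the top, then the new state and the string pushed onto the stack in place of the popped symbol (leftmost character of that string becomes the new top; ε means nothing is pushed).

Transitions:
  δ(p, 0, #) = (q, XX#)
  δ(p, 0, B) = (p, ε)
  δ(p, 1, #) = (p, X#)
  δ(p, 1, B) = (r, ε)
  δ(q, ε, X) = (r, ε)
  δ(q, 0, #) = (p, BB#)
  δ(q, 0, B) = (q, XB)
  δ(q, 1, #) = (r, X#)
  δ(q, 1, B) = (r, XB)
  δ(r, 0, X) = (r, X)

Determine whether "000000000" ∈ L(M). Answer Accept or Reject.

Accept

(p, 000000000, #)
  read 0, top #: go to q, push XX# → (q, 00000000, XX#)
  ε-move, top X: go to r, push ε → (r, 00000000, X#)
  read 0, top X: go to r, push X → (r, 0000000, X#)
  read 0, top X: go to r, push X → (r, 000000, X#)
  read 0, top X: go to r, push X → (r, 00000, X#)
  read 0, top X: go to r, push X → (r, 0000, X#)
  read 0, top X: go to r, push X → (r, 000, X#)
  read 0, top X: go to r, push X → (r, 00, X#)
  read 0, top X: go to r, push X → (r, 0, X#)
  read 0, top X: go to r, push X → (r, ε, X#)
All input consumed; state r ∈ F.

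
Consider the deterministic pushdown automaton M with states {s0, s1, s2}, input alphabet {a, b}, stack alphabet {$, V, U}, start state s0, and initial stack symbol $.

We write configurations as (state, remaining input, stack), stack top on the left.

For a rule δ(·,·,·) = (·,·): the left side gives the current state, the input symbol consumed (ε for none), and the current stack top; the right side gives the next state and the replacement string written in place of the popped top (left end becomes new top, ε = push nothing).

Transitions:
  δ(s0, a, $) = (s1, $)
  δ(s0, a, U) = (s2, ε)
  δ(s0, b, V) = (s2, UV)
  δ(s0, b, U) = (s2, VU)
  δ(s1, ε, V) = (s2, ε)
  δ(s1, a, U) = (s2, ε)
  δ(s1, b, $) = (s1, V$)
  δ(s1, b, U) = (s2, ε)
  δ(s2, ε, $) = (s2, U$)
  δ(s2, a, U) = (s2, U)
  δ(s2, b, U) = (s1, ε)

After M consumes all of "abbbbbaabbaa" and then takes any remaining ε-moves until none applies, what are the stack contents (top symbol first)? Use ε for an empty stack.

(s0, abbbbbaabbaa, $) ⊢ (s1, bbbbbaabbaa, $) ⊢ (s1, bbbbaabbaa, V$) ⊢ (s2, bbbbaabbaa, $) ⊢ (s2, bbbbaabbaa, U$) ⊢ (s1, bbbaabbaa, $) ⊢ (s1, bbaabbaa, V$) ⊢ (s2, bbaabbaa, $) ⊢ (s2, bbaabbaa, U$) ⊢ (s1, baabbaa, $) ⊢ (s1, aabbaa, V$) ⊢ (s2, aabbaa, $) ⊢ (s2, aabbaa, U$) ⊢ (s2, abbaa, U$) ⊢ (s2, bbaa, U$) ⊢ (s1, baa, $) ⊢ (s1, aa, V$) ⊢ (s2, aa, $) ⊢ (s2, aa, U$) ⊢ (s2, a, U$) ⊢ (s2, ε, U$)
All input consumed in state s2 with stack U$.

U$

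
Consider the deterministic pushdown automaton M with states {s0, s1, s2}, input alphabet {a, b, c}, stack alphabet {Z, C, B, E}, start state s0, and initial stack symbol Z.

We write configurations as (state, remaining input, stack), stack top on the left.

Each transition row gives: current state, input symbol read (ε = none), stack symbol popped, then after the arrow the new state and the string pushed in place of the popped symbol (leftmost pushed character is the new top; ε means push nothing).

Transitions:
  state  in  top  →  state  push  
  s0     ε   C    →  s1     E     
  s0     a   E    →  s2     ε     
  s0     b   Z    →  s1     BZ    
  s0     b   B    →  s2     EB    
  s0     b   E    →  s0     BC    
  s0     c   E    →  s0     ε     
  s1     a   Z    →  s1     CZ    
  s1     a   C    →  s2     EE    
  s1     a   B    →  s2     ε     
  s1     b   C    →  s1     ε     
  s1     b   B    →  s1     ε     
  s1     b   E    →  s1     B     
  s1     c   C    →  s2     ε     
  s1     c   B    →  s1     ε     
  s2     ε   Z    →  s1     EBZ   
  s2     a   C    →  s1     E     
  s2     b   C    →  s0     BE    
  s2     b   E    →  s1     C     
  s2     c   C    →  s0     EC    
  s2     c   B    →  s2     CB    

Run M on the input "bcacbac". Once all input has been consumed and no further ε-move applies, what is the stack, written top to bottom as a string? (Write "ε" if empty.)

(s0, bcacbac, Z)
  read b, top Z: go to s1, push BZ → (s1, cacbac, BZ)
  read c, top B: go to s1, push ε → (s1, acbac, Z)
  read a, top Z: go to s1, push CZ → (s1, cbac, CZ)
  read c, top C: go to s2, push ε → (s2, bac, Z)
  ε-move, top Z: go to s1, push EBZ → (s1, bac, EBZ)
  read b, top E: go to s1, push B → (s1, ac, BBZ)
  read a, top B: go to s2, push ε → (s2, c, BZ)
  read c, top B: go to s2, push CB → (s2, ε, CBZ)
All input consumed in state s2 with stack CBZ.

CBZ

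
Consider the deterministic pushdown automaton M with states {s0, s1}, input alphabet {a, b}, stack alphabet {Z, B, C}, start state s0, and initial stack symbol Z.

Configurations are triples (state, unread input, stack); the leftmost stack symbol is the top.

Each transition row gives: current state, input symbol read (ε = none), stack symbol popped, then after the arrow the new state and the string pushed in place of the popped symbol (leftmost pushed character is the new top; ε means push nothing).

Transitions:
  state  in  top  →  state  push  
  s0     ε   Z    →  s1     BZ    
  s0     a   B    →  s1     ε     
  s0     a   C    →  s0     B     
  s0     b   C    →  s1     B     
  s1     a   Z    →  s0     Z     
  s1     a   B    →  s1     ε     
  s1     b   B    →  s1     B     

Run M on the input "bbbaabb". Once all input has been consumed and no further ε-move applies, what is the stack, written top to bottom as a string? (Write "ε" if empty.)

BZ

(s0, bbbaabb, Z) ⊢ (s1, bbbaabb, BZ) ⊢ (s1, bbaabb, BZ) ⊢ (s1, baabb, BZ) ⊢ (s1, aabb, BZ) ⊢ (s1, abb, Z) ⊢ (s0, bb, Z) ⊢ (s1, bb, BZ) ⊢ (s1, b, BZ) ⊢ (s1, ε, BZ)
All input consumed in state s1 with stack BZ.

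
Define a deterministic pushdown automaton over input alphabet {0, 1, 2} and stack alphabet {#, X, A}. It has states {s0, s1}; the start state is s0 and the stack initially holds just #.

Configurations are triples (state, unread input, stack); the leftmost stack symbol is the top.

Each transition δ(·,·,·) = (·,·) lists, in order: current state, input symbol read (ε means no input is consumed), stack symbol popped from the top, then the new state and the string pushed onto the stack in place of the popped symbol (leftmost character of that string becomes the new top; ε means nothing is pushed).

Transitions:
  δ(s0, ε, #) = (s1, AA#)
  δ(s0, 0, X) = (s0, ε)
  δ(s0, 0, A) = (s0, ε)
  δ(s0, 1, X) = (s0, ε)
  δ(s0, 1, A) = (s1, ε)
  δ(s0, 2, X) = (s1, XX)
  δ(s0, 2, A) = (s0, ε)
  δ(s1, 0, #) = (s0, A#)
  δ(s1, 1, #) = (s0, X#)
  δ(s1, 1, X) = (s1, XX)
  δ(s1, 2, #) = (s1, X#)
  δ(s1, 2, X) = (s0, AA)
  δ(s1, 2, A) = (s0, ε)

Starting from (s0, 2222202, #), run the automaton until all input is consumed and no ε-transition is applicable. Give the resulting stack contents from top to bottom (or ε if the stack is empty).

(s0, 2222202, #)
  ε-move, top #: go to s1, push AA# → (s1, 2222202, AA#)
  read 2, top A: go to s0, push ε → (s0, 222202, A#)
  read 2, top A: go to s0, push ε → (s0, 22202, #)
  ε-move, top #: go to s1, push AA# → (s1, 22202, AA#)
  read 2, top A: go to s0, push ε → (s0, 2202, A#)
  read 2, top A: go to s0, push ε → (s0, 202, #)
  ε-move, top #: go to s1, push AA# → (s1, 202, AA#)
  read 2, top A: go to s0, push ε → (s0, 02, A#)
  read 0, top A: go to s0, push ε → (s0, 2, #)
  ε-move, top #: go to s1, push AA# → (s1, 2, AA#)
  read 2, top A: go to s0, push ε → (s0, ε, A#)
All input consumed in state s0 with stack A#.

A#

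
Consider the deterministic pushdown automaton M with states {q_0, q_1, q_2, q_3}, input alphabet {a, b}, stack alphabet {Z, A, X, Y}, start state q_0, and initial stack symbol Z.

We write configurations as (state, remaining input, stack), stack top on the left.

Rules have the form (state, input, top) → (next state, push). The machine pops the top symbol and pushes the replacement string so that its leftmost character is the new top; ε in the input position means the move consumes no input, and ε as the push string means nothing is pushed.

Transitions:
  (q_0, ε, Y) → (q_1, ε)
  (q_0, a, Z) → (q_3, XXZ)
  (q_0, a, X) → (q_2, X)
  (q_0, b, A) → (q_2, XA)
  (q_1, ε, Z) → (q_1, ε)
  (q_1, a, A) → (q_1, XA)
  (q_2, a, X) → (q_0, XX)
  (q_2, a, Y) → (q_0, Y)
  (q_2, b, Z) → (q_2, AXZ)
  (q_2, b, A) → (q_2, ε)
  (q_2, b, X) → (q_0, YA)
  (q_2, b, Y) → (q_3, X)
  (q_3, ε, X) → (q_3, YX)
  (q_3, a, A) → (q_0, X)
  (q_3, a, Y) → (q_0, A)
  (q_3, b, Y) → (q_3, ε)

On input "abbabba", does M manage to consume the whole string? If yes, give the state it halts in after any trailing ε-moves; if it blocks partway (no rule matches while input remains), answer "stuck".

q_1

(q_0, abbabba, Z) ⊢ (q_3, bbabba, XXZ) ⊢ (q_3, bbabba, YXXZ) ⊢ (q_3, babba, XXZ) ⊢ (q_3, babba, YXXZ) ⊢ (q_3, abba, XXZ) ⊢ (q_3, abba, YXXZ) ⊢ (q_0, bba, AXXZ) ⊢ (q_2, ba, XAXXZ) ⊢ (q_0, a, YAAXXZ) ⊢ (q_1, a, AAXXZ) ⊢ (q_1, ε, XAAXXZ)
All input consumed; M is in state q_1.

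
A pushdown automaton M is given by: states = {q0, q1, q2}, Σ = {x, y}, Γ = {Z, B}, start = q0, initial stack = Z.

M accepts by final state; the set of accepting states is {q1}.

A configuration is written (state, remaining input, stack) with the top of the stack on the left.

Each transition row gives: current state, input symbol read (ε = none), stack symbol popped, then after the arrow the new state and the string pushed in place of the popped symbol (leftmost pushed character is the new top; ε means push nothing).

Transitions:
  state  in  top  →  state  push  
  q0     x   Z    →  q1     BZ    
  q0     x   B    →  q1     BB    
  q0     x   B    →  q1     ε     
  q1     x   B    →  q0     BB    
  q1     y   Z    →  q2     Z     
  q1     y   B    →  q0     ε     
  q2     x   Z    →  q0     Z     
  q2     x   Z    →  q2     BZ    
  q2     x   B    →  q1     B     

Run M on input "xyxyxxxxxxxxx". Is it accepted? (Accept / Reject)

One accepting computation: (q0, xyxyxxxxxxxxx, Z) ⊢ (q1, yxyxxxxxxxxx, BZ) ⊢ (q0, xyxxxxxxxxx, Z) ⊢ (q1, yxxxxxxxxx, BZ) ⊢ (q0, xxxxxxxxx, Z) ⊢ (q1, xxxxxxxx, BZ) ⊢ (q0, xxxxxxx, BBZ) ⊢ (q1, xxxxxx, BBBZ) ⊢ (q0, xxxxx, BBBBZ) ⊢ (q1, xxxx, BBBBBZ) ⊢ (q0, xxx, BBBBBBZ) ⊢ (q1, xx, BBBBBBBZ) ⊢ (q0, x, BBBBBBBBZ) ⊢ (q1, ε, BBBBBBBBBZ)
All input consumed and state q1 ∈ F.

Accept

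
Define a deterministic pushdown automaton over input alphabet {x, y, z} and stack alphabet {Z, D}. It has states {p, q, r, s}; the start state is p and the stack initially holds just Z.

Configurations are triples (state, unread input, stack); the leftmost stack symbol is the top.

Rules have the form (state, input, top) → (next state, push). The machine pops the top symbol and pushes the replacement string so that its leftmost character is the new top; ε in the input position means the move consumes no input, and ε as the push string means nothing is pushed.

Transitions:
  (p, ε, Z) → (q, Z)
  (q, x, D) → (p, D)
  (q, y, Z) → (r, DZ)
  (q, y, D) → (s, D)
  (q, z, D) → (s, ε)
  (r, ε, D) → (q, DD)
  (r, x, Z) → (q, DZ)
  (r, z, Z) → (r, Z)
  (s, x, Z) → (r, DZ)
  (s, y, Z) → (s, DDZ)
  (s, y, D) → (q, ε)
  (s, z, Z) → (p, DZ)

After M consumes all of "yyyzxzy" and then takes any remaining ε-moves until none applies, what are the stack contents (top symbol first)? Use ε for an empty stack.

(p, yyyzxzy, Z)
  ε-move, top Z: go to q, push Z → (q, yyyzxzy, Z)
  read y, top Z: go to r, push DZ → (r, yyzxzy, DZ)
  ε-move, top D: go to q, push DD → (q, yyzxzy, DDZ)
  read y, top D: go to s, push D → (s, yzxzy, DDZ)
  read y, top D: go to q, push ε → (q, zxzy, DZ)
  read z, top D: go to s, push ε → (s, xzy, Z)
  read x, top Z: go to r, push DZ → (r, zy, DZ)
  ε-move, top D: go to q, push DD → (q, zy, DDZ)
  read z, top D: go to s, push ε → (s, y, DZ)
  read y, top D: go to q, push ε → (q, ε, Z)
All input consumed in state q with stack Z.

Z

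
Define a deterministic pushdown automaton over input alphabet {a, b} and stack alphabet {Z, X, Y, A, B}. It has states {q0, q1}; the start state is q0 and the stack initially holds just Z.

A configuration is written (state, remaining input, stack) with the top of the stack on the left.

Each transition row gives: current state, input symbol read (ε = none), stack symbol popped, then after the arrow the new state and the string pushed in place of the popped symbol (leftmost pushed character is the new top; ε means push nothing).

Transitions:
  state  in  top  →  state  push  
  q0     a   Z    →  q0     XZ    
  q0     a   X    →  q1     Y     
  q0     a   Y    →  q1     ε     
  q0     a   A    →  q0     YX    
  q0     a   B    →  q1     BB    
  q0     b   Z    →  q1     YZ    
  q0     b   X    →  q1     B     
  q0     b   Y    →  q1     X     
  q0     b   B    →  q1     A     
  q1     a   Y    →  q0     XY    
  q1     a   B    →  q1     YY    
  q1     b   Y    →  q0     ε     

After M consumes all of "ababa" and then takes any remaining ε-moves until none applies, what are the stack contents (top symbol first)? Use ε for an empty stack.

(q0, ababa, Z)
  read a, top Z: go to q0, push XZ → (q0, baba, XZ)
  read b, top X: go to q1, push B → (q1, aba, BZ)
  read a, top B: go to q1, push YY → (q1, ba, YYZ)
  read b, top Y: go to q0, push ε → (q0, a, YZ)
  read a, top Y: go to q1, push ε → (q1, ε, Z)
All input consumed in state q1 with stack Z.

Z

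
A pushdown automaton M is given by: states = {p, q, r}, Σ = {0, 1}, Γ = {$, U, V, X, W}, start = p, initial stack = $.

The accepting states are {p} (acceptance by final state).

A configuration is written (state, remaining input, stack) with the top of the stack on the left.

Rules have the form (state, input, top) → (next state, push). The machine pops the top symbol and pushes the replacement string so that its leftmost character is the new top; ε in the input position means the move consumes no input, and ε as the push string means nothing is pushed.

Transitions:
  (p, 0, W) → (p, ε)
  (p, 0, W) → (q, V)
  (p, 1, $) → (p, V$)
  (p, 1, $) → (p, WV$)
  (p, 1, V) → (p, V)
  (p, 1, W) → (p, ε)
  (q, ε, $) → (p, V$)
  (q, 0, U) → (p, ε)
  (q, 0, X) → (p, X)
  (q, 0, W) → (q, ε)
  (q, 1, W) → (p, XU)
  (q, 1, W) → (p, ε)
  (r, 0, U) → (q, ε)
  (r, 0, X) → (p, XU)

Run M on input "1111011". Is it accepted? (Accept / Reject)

No computation consumes all input and reaches a final state.

Reject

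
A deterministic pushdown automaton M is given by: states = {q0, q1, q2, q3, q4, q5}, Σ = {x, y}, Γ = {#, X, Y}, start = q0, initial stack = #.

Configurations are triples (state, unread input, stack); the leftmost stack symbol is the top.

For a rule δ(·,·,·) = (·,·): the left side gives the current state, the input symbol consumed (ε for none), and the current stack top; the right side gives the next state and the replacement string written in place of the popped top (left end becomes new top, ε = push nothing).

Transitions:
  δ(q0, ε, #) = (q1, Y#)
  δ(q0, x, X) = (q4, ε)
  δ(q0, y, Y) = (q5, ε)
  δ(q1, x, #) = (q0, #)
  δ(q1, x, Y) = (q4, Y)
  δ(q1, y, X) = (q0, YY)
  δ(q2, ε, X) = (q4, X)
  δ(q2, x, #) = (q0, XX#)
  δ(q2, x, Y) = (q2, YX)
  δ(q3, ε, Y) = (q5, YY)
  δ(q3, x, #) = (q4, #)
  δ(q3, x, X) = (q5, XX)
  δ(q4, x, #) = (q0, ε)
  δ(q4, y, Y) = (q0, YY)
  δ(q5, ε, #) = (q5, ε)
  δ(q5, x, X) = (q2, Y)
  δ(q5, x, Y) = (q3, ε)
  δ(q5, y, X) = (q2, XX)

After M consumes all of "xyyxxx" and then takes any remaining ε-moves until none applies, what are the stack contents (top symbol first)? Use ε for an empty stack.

ε

(q0, xyyxxx, #) ⊢ (q1, xyyxxx, Y#) ⊢ (q4, yyxxx, Y#) ⊢ (q0, yxxx, YY#) ⊢ (q5, xxx, Y#) ⊢ (q3, xx, #) ⊢ (q4, x, #) ⊢ (q0, ε, ε)
All input consumed in state q0 with stack ε.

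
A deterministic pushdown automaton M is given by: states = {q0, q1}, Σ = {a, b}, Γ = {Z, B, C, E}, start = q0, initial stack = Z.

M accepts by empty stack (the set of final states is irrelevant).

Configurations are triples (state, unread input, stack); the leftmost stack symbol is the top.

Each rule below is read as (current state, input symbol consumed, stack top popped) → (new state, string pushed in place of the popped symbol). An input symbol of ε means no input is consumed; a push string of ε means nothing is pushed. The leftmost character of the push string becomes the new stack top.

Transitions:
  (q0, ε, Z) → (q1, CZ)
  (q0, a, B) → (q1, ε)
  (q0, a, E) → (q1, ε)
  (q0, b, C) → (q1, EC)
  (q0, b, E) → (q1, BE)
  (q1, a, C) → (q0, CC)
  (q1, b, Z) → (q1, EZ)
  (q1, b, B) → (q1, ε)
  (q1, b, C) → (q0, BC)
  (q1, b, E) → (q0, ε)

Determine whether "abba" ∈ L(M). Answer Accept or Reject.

(q0, abba, Z) ⊢ (q1, abba, CZ) ⊢ (q0, bba, CCZ) ⊢ (q1, ba, ECCZ) ⊢ (q0, a, CCZ)
No transition applies at (q0, a, CCZ); input not fully consumed.

Reject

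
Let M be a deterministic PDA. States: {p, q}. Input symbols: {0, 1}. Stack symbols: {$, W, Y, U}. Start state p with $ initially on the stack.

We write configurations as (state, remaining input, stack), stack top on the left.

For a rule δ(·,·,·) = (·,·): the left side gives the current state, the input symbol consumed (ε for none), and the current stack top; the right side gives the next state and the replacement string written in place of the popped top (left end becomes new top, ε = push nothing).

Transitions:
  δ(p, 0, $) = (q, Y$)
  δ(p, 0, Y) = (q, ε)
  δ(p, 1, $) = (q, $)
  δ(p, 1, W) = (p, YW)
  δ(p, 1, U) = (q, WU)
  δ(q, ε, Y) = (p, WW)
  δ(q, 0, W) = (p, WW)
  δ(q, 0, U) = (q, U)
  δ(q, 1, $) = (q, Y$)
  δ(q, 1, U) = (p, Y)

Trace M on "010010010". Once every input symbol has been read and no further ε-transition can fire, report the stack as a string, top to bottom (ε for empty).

(p, 010010010, $)
  read 0, top $: go to q, push Y$ → (q, 10010010, Y$)
  ε-move, top Y: go to p, push WW → (p, 10010010, WW$)
  read 1, top W: go to p, push YW → (p, 0010010, YWW$)
  read 0, top Y: go to q, push ε → (q, 010010, WW$)
  read 0, top W: go to p, push WW → (p, 10010, WWW$)
  read 1, top W: go to p, push YW → (p, 0010, YWWW$)
  read 0, top Y: go to q, push ε → (q, 010, WWW$)
  read 0, top W: go to p, push WW → (p, 10, WWWW$)
  read 1, top W: go to p, push YW → (p, 0, YWWWW$)
  read 0, top Y: go to q, push ε → (q, ε, WWWW$)
All input consumed in state q with stack WWWW$.

WWWW$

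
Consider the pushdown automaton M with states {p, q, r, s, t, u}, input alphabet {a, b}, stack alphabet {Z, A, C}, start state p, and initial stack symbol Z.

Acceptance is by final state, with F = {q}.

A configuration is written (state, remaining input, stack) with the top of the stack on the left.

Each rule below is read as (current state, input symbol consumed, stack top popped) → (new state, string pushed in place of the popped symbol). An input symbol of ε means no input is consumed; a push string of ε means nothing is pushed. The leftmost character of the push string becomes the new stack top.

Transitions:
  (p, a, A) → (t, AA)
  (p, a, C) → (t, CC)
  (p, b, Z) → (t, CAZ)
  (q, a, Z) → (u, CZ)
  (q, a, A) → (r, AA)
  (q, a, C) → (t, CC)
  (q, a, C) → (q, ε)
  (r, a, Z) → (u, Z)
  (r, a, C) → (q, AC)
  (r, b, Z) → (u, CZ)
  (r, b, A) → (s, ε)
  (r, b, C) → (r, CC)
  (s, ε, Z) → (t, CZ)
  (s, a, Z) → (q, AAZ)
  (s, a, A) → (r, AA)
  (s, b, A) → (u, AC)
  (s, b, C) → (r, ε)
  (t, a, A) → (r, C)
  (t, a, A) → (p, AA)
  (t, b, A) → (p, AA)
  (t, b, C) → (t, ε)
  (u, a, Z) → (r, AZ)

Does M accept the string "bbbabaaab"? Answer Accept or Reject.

No computation consumes all input and reaches a final state.

Reject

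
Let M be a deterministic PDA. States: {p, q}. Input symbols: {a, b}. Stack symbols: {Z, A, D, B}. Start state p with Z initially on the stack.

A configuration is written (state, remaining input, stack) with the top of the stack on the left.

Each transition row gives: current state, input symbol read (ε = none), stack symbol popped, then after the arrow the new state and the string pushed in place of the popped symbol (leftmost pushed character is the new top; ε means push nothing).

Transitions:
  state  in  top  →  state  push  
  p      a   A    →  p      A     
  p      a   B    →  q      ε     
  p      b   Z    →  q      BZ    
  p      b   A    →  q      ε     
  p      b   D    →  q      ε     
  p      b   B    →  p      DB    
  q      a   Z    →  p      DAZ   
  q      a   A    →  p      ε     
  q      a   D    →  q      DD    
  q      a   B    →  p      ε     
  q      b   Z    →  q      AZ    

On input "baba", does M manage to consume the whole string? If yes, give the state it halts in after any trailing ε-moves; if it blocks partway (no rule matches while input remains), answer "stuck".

(p, baba, Z)
  read b, top Z: go to q, push BZ → (q, aba, BZ)
  read a, top B: go to p, push ε → (p, ba, Z)
  read b, top Z: go to q, push BZ → (q, a, BZ)
  read a, top B: go to p, push ε → (p, ε, Z)
All input consumed; M is in state p.

p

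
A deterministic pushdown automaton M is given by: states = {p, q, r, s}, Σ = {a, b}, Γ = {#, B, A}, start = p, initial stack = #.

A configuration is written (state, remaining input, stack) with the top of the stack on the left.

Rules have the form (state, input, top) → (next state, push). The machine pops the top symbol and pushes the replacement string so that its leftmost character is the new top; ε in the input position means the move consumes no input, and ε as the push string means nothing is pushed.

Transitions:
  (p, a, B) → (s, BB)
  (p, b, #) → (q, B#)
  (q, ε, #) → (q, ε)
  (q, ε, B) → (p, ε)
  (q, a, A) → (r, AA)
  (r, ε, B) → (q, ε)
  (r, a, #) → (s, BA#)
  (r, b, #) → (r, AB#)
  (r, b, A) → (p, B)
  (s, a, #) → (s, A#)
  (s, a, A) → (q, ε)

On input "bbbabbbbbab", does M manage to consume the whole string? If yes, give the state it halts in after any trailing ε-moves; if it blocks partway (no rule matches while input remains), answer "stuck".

stuck

(p, bbbabbbbbab, #) ⊢ (q, bbabbbbbab, B#) ⊢ (p, bbabbbbbab, #) ⊢ (q, babbbbbab, B#) ⊢ (p, babbbbbab, #) ⊢ (q, abbbbbab, B#) ⊢ (p, abbbbbab, #)
No transition for (p, a, top #); M blocks with input abbbbbab remaining.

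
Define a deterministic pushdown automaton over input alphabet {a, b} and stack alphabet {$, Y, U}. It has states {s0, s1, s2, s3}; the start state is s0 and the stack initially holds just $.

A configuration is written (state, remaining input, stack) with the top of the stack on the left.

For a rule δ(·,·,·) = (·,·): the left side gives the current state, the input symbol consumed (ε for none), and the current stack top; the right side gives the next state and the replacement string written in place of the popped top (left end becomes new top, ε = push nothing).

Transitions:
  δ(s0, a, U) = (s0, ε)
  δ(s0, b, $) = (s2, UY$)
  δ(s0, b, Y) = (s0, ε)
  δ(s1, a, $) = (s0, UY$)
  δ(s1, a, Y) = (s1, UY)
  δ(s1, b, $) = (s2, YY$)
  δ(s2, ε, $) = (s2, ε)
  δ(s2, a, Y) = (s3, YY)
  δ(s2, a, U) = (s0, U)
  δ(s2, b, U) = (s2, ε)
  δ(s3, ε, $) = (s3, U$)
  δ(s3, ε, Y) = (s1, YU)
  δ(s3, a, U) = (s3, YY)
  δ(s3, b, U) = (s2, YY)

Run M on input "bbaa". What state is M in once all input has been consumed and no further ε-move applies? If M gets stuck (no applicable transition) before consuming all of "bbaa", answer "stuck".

s1

(s0, bbaa, $)
  read b, top $: go to s2, push UY$ → (s2, baa, UY$)
  read b, top U: go to s2, push ε → (s2, aa, Y$)
  read a, top Y: go to s3, push YY → (s3, a, YY$)
  ε-move, top Y: go to s1, push YU → (s1, a, YUY$)
  read a, top Y: go to s1, push UY → (s1, ε, UYUY$)
All input consumed; M is in state s1.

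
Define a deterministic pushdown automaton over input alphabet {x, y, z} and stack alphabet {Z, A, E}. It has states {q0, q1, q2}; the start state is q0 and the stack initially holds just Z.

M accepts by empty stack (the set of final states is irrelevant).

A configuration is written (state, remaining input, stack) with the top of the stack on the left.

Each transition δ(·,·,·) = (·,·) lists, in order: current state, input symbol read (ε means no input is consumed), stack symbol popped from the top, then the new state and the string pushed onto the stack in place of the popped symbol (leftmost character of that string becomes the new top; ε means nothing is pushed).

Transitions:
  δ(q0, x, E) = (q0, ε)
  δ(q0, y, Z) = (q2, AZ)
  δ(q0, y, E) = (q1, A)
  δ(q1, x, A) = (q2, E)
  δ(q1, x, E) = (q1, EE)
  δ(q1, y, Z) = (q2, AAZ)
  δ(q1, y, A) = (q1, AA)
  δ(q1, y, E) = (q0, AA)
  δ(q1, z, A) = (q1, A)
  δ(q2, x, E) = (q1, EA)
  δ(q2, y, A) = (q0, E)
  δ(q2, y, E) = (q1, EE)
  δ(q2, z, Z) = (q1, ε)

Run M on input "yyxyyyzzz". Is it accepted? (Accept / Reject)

Reject

(q0, yyxyyyzzz, Z)
  read y, top Z: go to q2, push AZ → (q2, yxyyyzzz, AZ)
  read y, top A: go to q0, push E → (q0, xyyyzzz, EZ)
  read x, top E: go to q0, push ε → (q0, yyyzzz, Z)
  read y, top Z: go to q2, push AZ → (q2, yyzzz, AZ)
  read y, top A: go to q0, push E → (q0, yzzz, EZ)
  read y, top E: go to q1, push A → (q1, zzz, AZ)
  read z, top A: go to q1, push A → (q1, zz, AZ)
  read z, top A: go to q1, push A → (q1, z, AZ)
  read z, top A: go to q1, push A → (q1, ε, AZ)
All input consumed; stack is AZ, not empty, and no further ε-move applies.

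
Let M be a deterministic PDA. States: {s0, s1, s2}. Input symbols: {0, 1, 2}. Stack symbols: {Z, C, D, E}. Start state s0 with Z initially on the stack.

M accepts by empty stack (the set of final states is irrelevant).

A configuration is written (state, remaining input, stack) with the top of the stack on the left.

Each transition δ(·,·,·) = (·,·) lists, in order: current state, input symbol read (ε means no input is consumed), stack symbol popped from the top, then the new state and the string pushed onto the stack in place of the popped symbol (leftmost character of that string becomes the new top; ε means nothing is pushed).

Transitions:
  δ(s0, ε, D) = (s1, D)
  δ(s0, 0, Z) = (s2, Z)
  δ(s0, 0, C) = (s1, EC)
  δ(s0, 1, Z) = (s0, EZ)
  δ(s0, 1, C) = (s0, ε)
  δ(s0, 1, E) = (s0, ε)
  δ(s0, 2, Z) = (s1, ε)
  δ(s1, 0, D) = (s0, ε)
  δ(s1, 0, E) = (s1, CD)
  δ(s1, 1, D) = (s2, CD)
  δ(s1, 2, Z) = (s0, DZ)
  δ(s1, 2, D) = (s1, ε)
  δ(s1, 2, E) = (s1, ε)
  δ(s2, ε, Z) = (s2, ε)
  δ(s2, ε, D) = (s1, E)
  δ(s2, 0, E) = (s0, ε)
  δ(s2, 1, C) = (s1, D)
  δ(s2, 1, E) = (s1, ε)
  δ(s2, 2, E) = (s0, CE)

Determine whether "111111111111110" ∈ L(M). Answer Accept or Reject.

(s0, 111111111111110, Z)
  read 1, top Z: go to s0, push EZ → (s0, 11111111111110, EZ)
  read 1, top E: go to s0, push ε → (s0, 1111111111110, Z)
  read 1, top Z: go to s0, push EZ → (s0, 111111111110, EZ)
  read 1, top E: go to s0, push ε → (s0, 11111111110, Z)
  read 1, top Z: go to s0, push EZ → (s0, 1111111110, EZ)
  read 1, top E: go to s0, push ε → (s0, 111111110, Z)
  read 1, top Z: go to s0, push EZ → (s0, 11111110, EZ)
  read 1, top E: go to s0, push ε → (s0, 1111110, Z)
  read 1, top Z: go to s0, push EZ → (s0, 111110, EZ)
  read 1, top E: go to s0, push ε → (s0, 11110, Z)
  read 1, top Z: go to s0, push EZ → (s0, 1110, EZ)
  read 1, top E: go to s0, push ε → (s0, 110, Z)
  read 1, top Z: go to s0, push EZ → (s0, 10, EZ)
  read 1, top E: go to s0, push ε → (s0, 0, Z)
  read 0, top Z: go to s2, push Z → (s2, ε, Z)
  ε-move, top Z: go to s2, push ε → (s2, ε, ε)
All input consumed and the stack is empty.

Accept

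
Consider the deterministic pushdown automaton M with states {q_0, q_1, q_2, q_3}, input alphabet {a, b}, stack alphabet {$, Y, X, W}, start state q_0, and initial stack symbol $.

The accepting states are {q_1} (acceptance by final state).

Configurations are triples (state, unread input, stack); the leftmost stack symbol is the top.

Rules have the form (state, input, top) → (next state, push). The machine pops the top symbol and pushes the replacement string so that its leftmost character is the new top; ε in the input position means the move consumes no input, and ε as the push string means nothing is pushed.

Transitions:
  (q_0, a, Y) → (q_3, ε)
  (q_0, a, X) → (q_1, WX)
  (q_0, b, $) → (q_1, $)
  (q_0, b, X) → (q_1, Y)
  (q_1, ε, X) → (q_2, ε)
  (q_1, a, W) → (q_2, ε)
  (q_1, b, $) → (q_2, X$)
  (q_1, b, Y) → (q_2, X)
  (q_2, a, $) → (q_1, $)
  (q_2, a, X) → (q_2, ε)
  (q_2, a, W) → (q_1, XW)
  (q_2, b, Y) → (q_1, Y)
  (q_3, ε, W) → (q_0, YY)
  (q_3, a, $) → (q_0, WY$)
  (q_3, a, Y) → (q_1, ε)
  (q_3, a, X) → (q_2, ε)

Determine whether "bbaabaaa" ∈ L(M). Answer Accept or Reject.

Reject

(q_0, bbaabaaa, $) ⊢ (q_1, baabaaa, $) ⊢ (q_2, aabaaa, X$) ⊢ (q_2, abaaa, $) ⊢ (q_1, baaa, $) ⊢ (q_2, aaa, X$) ⊢ (q_2, aa, $) ⊢ (q_1, a, $)
No transition applies at (q_1, a, $); input not fully consumed.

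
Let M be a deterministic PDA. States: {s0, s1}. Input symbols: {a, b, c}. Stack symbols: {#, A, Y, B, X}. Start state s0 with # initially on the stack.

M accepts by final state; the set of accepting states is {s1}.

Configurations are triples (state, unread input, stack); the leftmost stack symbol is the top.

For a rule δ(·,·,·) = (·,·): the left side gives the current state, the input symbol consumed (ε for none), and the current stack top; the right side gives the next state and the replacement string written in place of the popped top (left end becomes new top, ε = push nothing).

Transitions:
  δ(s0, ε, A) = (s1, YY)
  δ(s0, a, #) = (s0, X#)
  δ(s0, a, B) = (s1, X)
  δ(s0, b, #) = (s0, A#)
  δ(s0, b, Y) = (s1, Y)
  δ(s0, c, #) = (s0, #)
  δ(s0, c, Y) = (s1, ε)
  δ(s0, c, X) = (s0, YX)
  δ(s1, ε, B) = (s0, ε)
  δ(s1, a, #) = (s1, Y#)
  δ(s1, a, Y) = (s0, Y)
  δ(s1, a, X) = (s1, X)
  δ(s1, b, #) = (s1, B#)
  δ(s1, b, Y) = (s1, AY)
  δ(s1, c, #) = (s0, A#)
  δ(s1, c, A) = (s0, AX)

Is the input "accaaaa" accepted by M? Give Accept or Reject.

(s0, accaaaa, #)
  read a, top #: go to s0, push X# → (s0, ccaaaa, X#)
  read c, top X: go to s0, push YX → (s0, caaaa, YX#)
  read c, top Y: go to s1, push ε → (s1, aaaa, X#)
  read a, top X: go to s1, push X → (s1, aaa, X#)
  read a, top X: go to s1, push X → (s1, aa, X#)
  read a, top X: go to s1, push X → (s1, a, X#)
  read a, top X: go to s1, push X → (s1, ε, X#)
All input consumed; state s1 ∈ F.

Accept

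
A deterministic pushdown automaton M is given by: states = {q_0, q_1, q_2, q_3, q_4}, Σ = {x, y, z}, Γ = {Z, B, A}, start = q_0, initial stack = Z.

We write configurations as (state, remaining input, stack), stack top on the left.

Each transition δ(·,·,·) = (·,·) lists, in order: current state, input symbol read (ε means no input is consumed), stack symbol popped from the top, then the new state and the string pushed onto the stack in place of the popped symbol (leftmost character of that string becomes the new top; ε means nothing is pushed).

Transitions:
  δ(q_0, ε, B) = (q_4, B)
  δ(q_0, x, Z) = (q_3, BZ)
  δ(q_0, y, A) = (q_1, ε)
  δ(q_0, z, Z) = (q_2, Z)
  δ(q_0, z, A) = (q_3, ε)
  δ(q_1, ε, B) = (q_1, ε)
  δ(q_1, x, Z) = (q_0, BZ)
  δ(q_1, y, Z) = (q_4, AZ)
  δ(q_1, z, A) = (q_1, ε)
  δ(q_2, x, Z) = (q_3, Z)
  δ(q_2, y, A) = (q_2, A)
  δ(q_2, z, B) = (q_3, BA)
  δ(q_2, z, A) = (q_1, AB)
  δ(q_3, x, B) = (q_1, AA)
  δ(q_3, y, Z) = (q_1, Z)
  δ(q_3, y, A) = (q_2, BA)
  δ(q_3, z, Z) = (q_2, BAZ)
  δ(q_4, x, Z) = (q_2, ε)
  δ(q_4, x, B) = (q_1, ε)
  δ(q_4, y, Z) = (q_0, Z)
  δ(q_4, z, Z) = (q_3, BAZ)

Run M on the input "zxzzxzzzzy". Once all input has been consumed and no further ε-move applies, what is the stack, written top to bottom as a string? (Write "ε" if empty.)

AZ

(q_0, zxzzxzzzzy, Z)
  read z, top Z: go to q_2, push Z → (q_2, xzzxzzzzy, Z)
  read x, top Z: go to q_3, push Z → (q_3, zzxzzzzy, Z)
  read z, top Z: go to q_2, push BAZ → (q_2, zxzzzzy, BAZ)
  read z, top B: go to q_3, push BA → (q_3, xzzzzy, BAAZ)
  read x, top B: go to q_1, push AA → (q_1, zzzzy, AAAAZ)
  read z, top A: go to q_1, push ε → (q_1, zzzy, AAAZ)
  read z, top A: go to q_1, push ε → (q_1, zzy, AAZ)
  read z, top A: go to q_1, push ε → (q_1, zy, AZ)
  read z, top A: go to q_1, push ε → (q_1, y, Z)
  read y, top Z: go to q_4, push AZ → (q_4, ε, AZ)
All input consumed in state q_4 with stack AZ.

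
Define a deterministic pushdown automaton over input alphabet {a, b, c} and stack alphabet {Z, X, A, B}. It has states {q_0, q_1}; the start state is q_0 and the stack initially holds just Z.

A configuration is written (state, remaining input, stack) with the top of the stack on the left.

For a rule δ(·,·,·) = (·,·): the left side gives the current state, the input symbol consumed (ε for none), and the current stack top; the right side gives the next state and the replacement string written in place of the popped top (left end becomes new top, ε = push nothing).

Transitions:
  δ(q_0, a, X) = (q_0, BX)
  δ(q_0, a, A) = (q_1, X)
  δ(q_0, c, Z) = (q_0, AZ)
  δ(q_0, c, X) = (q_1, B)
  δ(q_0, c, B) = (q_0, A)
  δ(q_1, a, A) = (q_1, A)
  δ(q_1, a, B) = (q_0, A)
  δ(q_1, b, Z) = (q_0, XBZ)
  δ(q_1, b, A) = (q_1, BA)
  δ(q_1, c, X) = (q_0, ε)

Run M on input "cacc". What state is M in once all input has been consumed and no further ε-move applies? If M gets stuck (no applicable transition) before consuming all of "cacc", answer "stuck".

q_0

(q_0, cacc, Z)
  read c, top Z: go to q_0, push AZ → (q_0, acc, AZ)
  read a, top A: go to q_1, push X → (q_1, cc, XZ)
  read c, top X: go to q_0, push ε → (q_0, c, Z)
  read c, top Z: go to q_0, push AZ → (q_0, ε, AZ)
All input consumed; M is in state q_0.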